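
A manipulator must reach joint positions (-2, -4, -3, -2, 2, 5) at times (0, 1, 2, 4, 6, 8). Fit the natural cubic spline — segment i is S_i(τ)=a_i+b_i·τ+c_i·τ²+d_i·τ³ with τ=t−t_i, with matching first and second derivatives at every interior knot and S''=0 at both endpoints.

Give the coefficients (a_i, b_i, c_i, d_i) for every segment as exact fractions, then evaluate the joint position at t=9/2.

  seg 0: a=-2 b=-886/313 c=0 d=260/313
  seg 1: a=-4 b=-106/313 c=780/313 d=-361/313
  seg 2: a=-3 b=371/313 c=-303/313 d=783/2504
  seg 3: a=-2 b=667/626 c=1137/1252 d=-69/313
  seg 4: a=2 b=1285/626 c=-519/1252 d=173/2504
S(9/2) = -6349/5008

Δ: Δ0=-2, Δ1=1, Δ2=1/2, Δ3=2, Δ4=3/2
row 1: diag=4, rhs=18; c'=1/4, d'=9/2
row 2: denom=6−1·1/4=23/4; d'=(-3−1·9/2)/(23/4)=-30/23
row 3: denom=8−2·8/23=168/23; d'=(9−2·-30/23)/(168/23)=89/56
row 4: denom=8−2·23/84=313/42; d'=(-3−2·89/56)/(313/42)=-519/626
back: M4=-519/626
back: M3=89/56−23/84·-519/626=1137/626
back: M2=-30/23−8/23·1137/626=-606/313
back: M1=9/2−1/4·-606/313=1560/313
M: M0=0, M1=1560/313, M2=-606/313, M3=1137/626, M4=-519/626, M5=0
seg 0: a=-2, c=M0/2=0, d=(M1−M0)/(6·1)=260/313, b=Δ0−h0·(2M0+M1)/6=-886/313
seg 1: a=-4, c=M1/2=780/313, d=(M2−M1)/(6·1)=-361/313, b=Δ1−h1·(2M1+M2)/6=-106/313
seg 2: a=-3, c=M2/2=-303/313, d=(M3−M2)/(6·2)=783/2504, b=Δ2−h2·(2M2+M3)/6=371/313
seg 3: a=-2, c=M3/2=1137/1252, d=(M4−M3)/(6·2)=-69/313, b=Δ3−h3·(2M3+M4)/6=667/626
seg 4: a=2, c=M4/2=-519/1252, d=(M5−M4)/(6·2)=173/2504, b=Δ4−h4·(2M4+M5)/6=1285/626
t_q=9/2 → seg 3, τ=1/2; S=-2+667/626·τ+1137/1252·τ²+-69/313·τ³=-6349/5008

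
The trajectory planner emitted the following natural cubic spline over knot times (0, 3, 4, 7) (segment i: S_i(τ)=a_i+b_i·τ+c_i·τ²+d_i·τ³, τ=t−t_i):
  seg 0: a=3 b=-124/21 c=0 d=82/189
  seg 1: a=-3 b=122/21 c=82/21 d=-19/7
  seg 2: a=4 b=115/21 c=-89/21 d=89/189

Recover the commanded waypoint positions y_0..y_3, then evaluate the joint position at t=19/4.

y_0 = S_0(0) = a_0 = 3
y_1 = S_1(0) = a_1 = -3
y_2 = S_2(0) = a_2 = 4
y_3 = S_2(3) = -5
t_q=19/4 is in segment 2 (τ=3/4); S_2(τ)=379/64

y_0=3 y_1=-3 y_2=4 y_3=-5
S(19/4) = 379/64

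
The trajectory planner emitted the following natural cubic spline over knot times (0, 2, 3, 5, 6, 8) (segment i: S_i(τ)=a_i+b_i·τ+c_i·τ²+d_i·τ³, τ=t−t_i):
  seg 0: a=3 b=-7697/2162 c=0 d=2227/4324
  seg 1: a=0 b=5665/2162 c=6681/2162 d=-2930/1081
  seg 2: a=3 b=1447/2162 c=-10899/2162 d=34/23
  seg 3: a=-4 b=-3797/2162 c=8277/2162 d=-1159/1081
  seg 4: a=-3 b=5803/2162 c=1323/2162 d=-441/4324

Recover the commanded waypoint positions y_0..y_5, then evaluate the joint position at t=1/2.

y_0 = S_0(0) = a_0 = 3
y_1 = S_1(0) = a_1 = 0
y_2 = S_2(0) = a_2 = 3
y_3 = S_3(0) = a_3 = -4
y_4 = S_4(0) = a_4 = -3
y_5 = S_4(2) = 4
t_q=1/2 is in segment 0 (τ=1/2); S_0(τ)=44427/34592

y_0=3 y_1=0 y_2=3 y_3=-4 y_4=-3 y_5=4
S(1/2) = 44427/34592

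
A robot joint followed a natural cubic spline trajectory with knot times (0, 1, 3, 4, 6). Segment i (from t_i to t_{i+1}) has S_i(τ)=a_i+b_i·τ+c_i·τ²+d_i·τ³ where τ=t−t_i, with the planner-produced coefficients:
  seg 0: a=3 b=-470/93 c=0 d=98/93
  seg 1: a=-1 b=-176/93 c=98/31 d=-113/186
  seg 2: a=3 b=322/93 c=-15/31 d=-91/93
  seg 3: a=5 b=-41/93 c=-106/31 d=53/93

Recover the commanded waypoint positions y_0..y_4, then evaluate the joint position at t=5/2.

y_0=3 y_1=-1 y_2=3 y_3=5 y_4=-5
S(5/2) = 607/496

y_0 = S_0(0) = a_0 = 3
y_1 = S_1(0) = a_1 = -1
y_2 = S_2(0) = a_2 = 3
y_3 = S_3(0) = a_3 = 5
y_4 = S_3(2) = -5
t_q=5/2 is in segment 1 (τ=3/2); S_1(τ)=607/496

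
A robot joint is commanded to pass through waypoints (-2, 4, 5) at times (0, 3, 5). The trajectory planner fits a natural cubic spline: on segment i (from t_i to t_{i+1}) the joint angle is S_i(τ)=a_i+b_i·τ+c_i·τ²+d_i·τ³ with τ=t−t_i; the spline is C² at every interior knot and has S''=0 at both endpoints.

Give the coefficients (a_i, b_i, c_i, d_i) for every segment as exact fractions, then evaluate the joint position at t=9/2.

  seg 0: a=-2 b=49/20 c=0 d=-1/20
  seg 1: a=4 b=11/10 c=-9/20 d=3/40
S(9/2) = 313/64

Δ: Δ0=2, Δ1=1/2
row 1: diag=10, rhs=-9; c'=1/5, d'=-9/10
back: M1=-9/10
M: M0=0, M1=-9/10, M2=0
seg 0: a=-2, c=M0/2=0, d=(M1−M0)/(6·3)=-1/20, b=Δ0−h0·(2M0+M1)/6=49/20
seg 1: a=4, c=M1/2=-9/20, d=(M2−M1)/(6·2)=3/40, b=Δ1−h1·(2M1+M2)/6=11/10
t_q=9/2 → seg 1, τ=3/2; S=4+11/10·τ+-9/20·τ²+3/40·τ³=313/64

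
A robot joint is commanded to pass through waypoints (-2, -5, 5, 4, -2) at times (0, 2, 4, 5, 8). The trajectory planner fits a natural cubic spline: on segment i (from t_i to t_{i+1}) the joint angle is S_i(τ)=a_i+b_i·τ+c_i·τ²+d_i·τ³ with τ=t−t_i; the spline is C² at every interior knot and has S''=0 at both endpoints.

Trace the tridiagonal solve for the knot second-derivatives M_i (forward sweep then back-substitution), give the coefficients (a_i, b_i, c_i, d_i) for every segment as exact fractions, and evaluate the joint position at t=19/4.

  seg 0: a=-2 b=-1315/344 c=0 d=799/1376
  seg 1: a=-5 b=541/172 c=2397/688 d=-1759/1376
  seg 2: a=5 b=599/344 c=-180/43 d=497/344
  seg 3: a=4 b=-395/172 c=51/344 d=-17/1032
S(19/4) = 100411/22016

Δ: Δ0=-3/2, Δ1=5, Δ2=-1, Δ3=-2
row 1: diag=8, rhs=39; c'=1/4, d'=39/8
row 2: denom=6−2·1/4=11/2; d'=(-36−2·39/8)/(11/2)=-183/22
row 3: denom=8−1·2/11=86/11; d'=(-6−1·-183/22)/(86/11)=51/172
back: M3=51/172
back: M2=-183/22−2/11·51/172=-360/43
back: M1=39/8−1/4·-360/43=2397/344
M: M0=0, M1=2397/344, M2=-360/43, M3=51/172, M4=0
seg 0: a=-2, c=M0/2=0, d=(M1−M0)/(6·2)=799/1376, b=Δ0−h0·(2M0+M1)/6=-1315/344
seg 1: a=-5, c=M1/2=2397/688, d=(M2−M1)/(6·2)=-1759/1376, b=Δ1−h1·(2M1+M2)/6=541/172
seg 2: a=5, c=M2/2=-180/43, d=(M3−M2)/(6·1)=497/344, b=Δ2−h2·(2M2+M3)/6=599/344
seg 3: a=4, c=M3/2=51/344, d=(M4−M3)/(6·3)=-17/1032, b=Δ3−h3·(2M3+M4)/6=-395/172
t_q=19/4 → seg 2, τ=3/4; S=5+599/344·τ+-180/43·τ²+497/344·τ³=100411/22016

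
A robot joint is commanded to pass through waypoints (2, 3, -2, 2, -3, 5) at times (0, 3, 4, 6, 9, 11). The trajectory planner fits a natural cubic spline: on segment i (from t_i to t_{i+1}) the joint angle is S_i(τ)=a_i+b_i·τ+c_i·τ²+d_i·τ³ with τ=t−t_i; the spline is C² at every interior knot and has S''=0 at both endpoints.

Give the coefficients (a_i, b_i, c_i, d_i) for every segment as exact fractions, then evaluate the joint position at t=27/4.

  seg 0: a=2 b=11648/3957 c=0 d=-3443/11871
  seg 1: a=3 b=-19339/3957 c=-3443/1319 d=9883/3957
  seg 2: a=-2 b=-10348/3957 c=6440/1319 d=-10189/7914
  seg 3: a=2 b=5798/3957 c=-3749/1319 d=2372/3957
  seg 4: a=-3 b=2360/3957 c=3367/1319 d=-3367/7914
S(27/4) = 9249/5276

Δ: Δ0=1/3, Δ1=-5, Δ2=2, Δ3=-5/3, Δ4=4
row 1: diag=8, rhs=-32; c'=1/8, d'=-4
row 2: denom=6−1·1/8=47/8; d'=(42−1·-4)/(47/8)=368/47
row 3: denom=10−2·16/47=438/47; d'=(-22−2·368/47)/(438/47)=-295/73
row 4: denom=10−3·47/146=1319/146; d'=(34−3·-295/73)/(1319/146)=6734/1319
back: M4=6734/1319
back: M3=-295/73−47/146·6734/1319=-7498/1319
back: M2=368/47−16/47·-7498/1319=12880/1319
back: M1=-4−1/8·12880/1319=-6886/1319
M: M0=0, M1=-6886/1319, M2=12880/1319, M3=-7498/1319, M4=6734/1319, M5=0
seg 0: a=2, c=M0/2=0, d=(M1−M0)/(6·3)=-3443/11871, b=Δ0−h0·(2M0+M1)/6=11648/3957
seg 1: a=3, c=M1/2=-3443/1319, d=(M2−M1)/(6·1)=9883/3957, b=Δ1−h1·(2M1+M2)/6=-19339/3957
seg 2: a=-2, c=M2/2=6440/1319, d=(M3−M2)/(6·2)=-10189/7914, b=Δ2−h2·(2M2+M3)/6=-10348/3957
seg 3: a=2, c=M3/2=-3749/1319, d=(M4−M3)/(6·3)=2372/3957, b=Δ3−h3·(2M3+M4)/6=5798/3957
seg 4: a=-3, c=M4/2=3367/1319, d=(M5−M4)/(6·2)=-3367/7914, b=Δ4−h4·(2M4+M5)/6=2360/3957
t_q=27/4 → seg 3, τ=3/4; S=2+5798/3957·τ+-3749/1319·τ²+2372/3957·τ³=9249/5276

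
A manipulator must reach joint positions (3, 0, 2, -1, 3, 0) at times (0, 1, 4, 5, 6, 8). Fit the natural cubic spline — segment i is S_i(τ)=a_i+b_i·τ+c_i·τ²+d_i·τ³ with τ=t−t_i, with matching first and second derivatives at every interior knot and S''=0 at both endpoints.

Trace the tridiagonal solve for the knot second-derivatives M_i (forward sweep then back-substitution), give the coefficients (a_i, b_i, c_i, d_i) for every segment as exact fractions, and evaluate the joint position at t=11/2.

  seg 0: a=3 b=-28195/7302 c=0 d=6289/7302
  seg 1: a=0 b=-4664/3651 c=6289/2434 d=-14135/21906
  seg 2: a=2 b=-23341/7302 c=-3923/1217 d=24973/7302
  seg 3: a=-1 b=2251/3651 c=17127/2434 d=-26675/7302
  seg 4: a=3 b=27239/7302 c=-4774/1217 d=2387/3651
S(11/2) = 11893/19472

Δ: Δ0=-3, Δ1=2/3, Δ2=-3, Δ3=4, Δ4=-3/2
row 1: diag=8, rhs=22; c'=3/8, d'=11/4
row 2: denom=8−3·3/8=55/8; d'=(-22−3·11/4)/(55/8)=-22/5
row 3: denom=4−1·8/55=212/55; d'=(42−1·-22/5)/(212/55)=638/53
row 4: denom=6−1·55/212=1217/212; d'=(-33−1·638/53)/(1217/212)=-9548/1217
back: M4=-9548/1217
back: M3=638/53−55/212·-9548/1217=17127/1217
back: M2=-22/5−8/55·17127/1217=-7846/1217
back: M1=11/4−3/8·-7846/1217=6289/1217
M: M0=0, M1=6289/1217, M2=-7846/1217, M3=17127/1217, M4=-9548/1217, M5=0
seg 0: a=3, c=M0/2=0, d=(M1−M0)/(6·1)=6289/7302, b=Δ0−h0·(2M0+M1)/6=-28195/7302
seg 1: a=0, c=M1/2=6289/2434, d=(M2−M1)/(6·3)=-14135/21906, b=Δ1−h1·(2M1+M2)/6=-4664/3651
seg 2: a=2, c=M2/2=-3923/1217, d=(M3−M2)/(6·1)=24973/7302, b=Δ2−h2·(2M2+M3)/6=-23341/7302
seg 3: a=-1, c=M3/2=17127/2434, d=(M4−M3)/(6·1)=-26675/7302, b=Δ3−h3·(2M3+M4)/6=2251/3651
seg 4: a=3, c=M4/2=-4774/1217, d=(M5−M4)/(6·2)=2387/3651, b=Δ4−h4·(2M4+M5)/6=27239/7302
t_q=11/2 → seg 3, τ=1/2; S=-1+2251/3651·τ+17127/2434·τ²+-26675/7302·τ³=11893/19472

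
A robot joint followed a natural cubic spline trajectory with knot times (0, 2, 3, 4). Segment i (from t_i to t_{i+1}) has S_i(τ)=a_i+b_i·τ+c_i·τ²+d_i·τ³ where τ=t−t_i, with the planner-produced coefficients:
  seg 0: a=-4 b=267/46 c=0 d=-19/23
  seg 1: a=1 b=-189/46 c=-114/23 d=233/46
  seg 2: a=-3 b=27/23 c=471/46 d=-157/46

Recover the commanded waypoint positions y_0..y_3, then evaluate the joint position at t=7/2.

y_0 = S_0(0) = a_0 = -4
y_1 = S_1(0) = a_1 = 1
y_2 = S_2(0) = a_2 = -3
y_3 = S_2(1) = 5
t_q=7/2 is in segment 2 (τ=1/2); S_2(τ)=-103/368

y_0=-4 y_1=1 y_2=-3 y_3=5
S(7/2) = -103/368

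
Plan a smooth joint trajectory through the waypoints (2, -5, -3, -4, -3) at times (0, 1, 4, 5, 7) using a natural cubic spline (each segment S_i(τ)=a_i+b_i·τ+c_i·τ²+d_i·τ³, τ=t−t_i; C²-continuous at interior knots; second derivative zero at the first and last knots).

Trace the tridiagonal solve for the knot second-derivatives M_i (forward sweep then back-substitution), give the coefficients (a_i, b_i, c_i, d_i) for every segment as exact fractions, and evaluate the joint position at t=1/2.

  seg 0: a=2 b=-691/84 c=0 d=103/84
  seg 1: a=-5 b=-191/42 c=103/28 d=-163/252
  seg 2: a=-3 b=5/84 c=-15/7 d=13/12
  seg 3: a=-4 b=-41/42 c=31/28 d=-31/168
S(1/2) = -439/224

Δ: Δ0=-7, Δ1=2/3, Δ2=-1, Δ3=1/2
row 1: diag=8, rhs=46; c'=3/8, d'=23/4
row 2: denom=8−3·3/8=55/8; d'=(-10−3·23/4)/(55/8)=-218/55
row 3: denom=6−1·8/55=322/55; d'=(9−1·-218/55)/(322/55)=31/14
back: M3=31/14
back: M2=-218/55−8/55·31/14=-30/7
back: M1=23/4−3/8·-30/7=103/14
M: M0=0, M1=103/14, M2=-30/7, M3=31/14, M4=0
seg 0: a=2, c=M0/2=0, d=(M1−M0)/(6·1)=103/84, b=Δ0−h0·(2M0+M1)/6=-691/84
seg 1: a=-5, c=M1/2=103/28, d=(M2−M1)/(6·3)=-163/252, b=Δ1−h1·(2M1+M2)/6=-191/42
seg 2: a=-3, c=M2/2=-15/7, d=(M3−M2)/(6·1)=13/12, b=Δ2−h2·(2M2+M3)/6=5/84
seg 3: a=-4, c=M3/2=31/28, d=(M4−M3)/(6·2)=-31/168, b=Δ3−h3·(2M3+M4)/6=-41/42
t_q=1/2 → seg 0, τ=1/2; S=2+-691/84·τ+0·τ²+103/84·τ³=-439/224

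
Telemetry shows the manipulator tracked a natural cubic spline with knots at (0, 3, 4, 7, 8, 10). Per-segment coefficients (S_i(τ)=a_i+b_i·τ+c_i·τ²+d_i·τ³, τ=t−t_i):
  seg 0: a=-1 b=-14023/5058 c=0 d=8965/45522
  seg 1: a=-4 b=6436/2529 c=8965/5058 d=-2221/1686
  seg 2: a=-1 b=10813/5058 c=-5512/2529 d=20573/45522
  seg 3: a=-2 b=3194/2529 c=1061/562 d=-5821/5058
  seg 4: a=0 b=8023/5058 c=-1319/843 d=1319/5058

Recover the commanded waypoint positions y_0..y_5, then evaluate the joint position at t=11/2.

y_0 = S_0(0) = a_0 = -1
y_1 = S_1(0) = a_1 = -4
y_2 = S_2(0) = a_2 = -1
y_3 = S_3(0) = a_3 = -2
y_4 = S_4(0) = a_4 = 0
y_5 = S_4(2) = -1
t_q=11/2 is in segment 2 (τ=3/2); S_2(τ)=-5269/4496

y_0=-1 y_1=-4 y_2=-1 y_3=-2 y_4=0 y_5=-1
S(11/2) = -5269/4496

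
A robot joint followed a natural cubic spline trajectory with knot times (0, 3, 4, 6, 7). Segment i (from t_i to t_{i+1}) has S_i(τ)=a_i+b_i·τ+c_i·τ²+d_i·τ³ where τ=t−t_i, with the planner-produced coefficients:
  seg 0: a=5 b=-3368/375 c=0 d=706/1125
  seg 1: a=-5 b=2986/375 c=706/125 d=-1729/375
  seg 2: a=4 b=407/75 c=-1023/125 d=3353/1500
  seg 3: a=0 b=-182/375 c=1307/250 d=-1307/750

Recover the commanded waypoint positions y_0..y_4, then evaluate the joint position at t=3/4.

y_0=5 y_1=-5 y_2=4 y_3=0 y_4=3
S(3/4) = -1177/800

y_0 = S_0(0) = a_0 = 5
y_1 = S_1(0) = a_1 = -5
y_2 = S_2(0) = a_2 = 4
y_3 = S_3(0) = a_3 = 0
y_4 = S_3(1) = 3
t_q=3/4 is in segment 0 (τ=3/4); S_0(τ)=-1177/800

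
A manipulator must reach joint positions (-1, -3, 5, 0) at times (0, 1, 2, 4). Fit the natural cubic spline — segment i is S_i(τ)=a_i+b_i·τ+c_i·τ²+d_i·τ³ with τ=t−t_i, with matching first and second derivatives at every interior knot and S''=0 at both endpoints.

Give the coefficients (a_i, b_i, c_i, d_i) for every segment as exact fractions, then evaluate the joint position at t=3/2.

  seg 0: a=-1 b=-233/46 c=0 d=141/46
  seg 1: a=-3 b=95/23 c=423/46 d=-245/46
  seg 2: a=5 b=301/46 c=-156/23 d=26/23
S(3/2) = 257/368

Δ: Δ0=-2, Δ1=8, Δ2=-5/2
row 1: diag=4, rhs=60; c'=1/4, d'=15
row 2: denom=6−1·1/4=23/4; d'=(-63−1·15)/(23/4)=-312/23
back: M2=-312/23
back: M1=15−1/4·-312/23=423/23
M: M0=0, M1=423/23, M2=-312/23, M3=0
seg 0: a=-1, c=M0/2=0, d=(M1−M0)/(6·1)=141/46, b=Δ0−h0·(2M0+M1)/6=-233/46
seg 1: a=-3, c=M1/2=423/46, d=(M2−M1)/(6·1)=-245/46, b=Δ1−h1·(2M1+M2)/6=95/23
seg 2: a=5, c=M2/2=-156/23, d=(M3−M2)/(6·2)=26/23, b=Δ2−h2·(2M2+M3)/6=301/46
t_q=3/2 → seg 1, τ=1/2; S=-3+95/23·τ+423/46·τ²+-245/46·τ³=257/368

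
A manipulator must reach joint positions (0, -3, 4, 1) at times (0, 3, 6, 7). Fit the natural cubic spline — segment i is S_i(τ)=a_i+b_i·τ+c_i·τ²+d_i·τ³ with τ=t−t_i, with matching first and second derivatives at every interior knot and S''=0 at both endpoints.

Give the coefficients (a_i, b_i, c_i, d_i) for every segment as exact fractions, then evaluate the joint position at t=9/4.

Δ: Δ0=-1, Δ1=7/3, Δ2=-3
row 1: diag=12, rhs=20; c'=1/4, d'=5/3
row 2: denom=8−3·1/4=29/4; d'=(-32−3·5/3)/(29/4)=-148/29
back: M2=-148/29
back: M1=5/3−1/4·-148/29=256/87
M: M0=0, M1=256/87, M2=-148/29, M3=0
seg 0: a=0, c=M0/2=0, d=(M1−M0)/(6·3)=128/783, b=Δ0−h0·(2M0+M1)/6=-215/87
seg 1: a=-3, c=M1/2=128/87, d=(M2−M1)/(6·3)=-350/783, b=Δ1−h1·(2M1+M2)/6=169/87
seg 2: a=4, c=M2/2=-74/29, d=(M3−M2)/(6·1)=74/87, b=Δ2−h2·(2M2+M3)/6=-113/87
t_q=9/4 → seg 0, τ=9/4; S=0+-215/87·τ+0·τ²+128/783·τ³=-429/116

  seg 0: a=0 b=-215/87 c=0 d=128/783
  seg 1: a=-3 b=169/87 c=128/87 d=-350/783
  seg 2: a=4 b=-113/87 c=-74/29 d=74/87
S(9/4) = -429/116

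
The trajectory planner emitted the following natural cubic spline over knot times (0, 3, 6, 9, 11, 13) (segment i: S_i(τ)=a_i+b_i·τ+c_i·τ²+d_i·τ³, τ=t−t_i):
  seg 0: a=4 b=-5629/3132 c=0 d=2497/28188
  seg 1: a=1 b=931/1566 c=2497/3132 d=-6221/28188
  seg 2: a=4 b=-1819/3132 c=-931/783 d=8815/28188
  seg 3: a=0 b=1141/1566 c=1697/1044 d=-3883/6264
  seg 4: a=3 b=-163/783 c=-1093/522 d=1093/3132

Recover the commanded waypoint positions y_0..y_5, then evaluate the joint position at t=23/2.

y_0 = S_0(0) = a_0 = 4
y_1 = S_1(0) = a_1 = 1
y_2 = S_2(0) = a_2 = 4
y_3 = S_3(0) = a_3 = 0
y_4 = S_4(0) = a_4 = 3
y_5 = S_4(2) = -3
t_q=23/2 is in segment 4 (τ=1/2); S_4(τ)=20179/8352

y_0=4 y_1=1 y_2=4 y_3=0 y_4=3 y_5=-3
S(23/2) = 20179/8352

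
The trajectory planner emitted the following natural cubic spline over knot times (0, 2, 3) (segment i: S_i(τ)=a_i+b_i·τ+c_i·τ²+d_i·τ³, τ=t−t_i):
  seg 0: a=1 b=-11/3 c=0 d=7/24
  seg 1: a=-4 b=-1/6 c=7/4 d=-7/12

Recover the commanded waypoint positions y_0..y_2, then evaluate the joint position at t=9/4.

y_0 = S_0(0) = a_0 = 1
y_1 = S_1(0) = a_1 = -4
y_2 = S_1(1) = -3
t_q=9/4 is in segment 1 (τ=1/4); S_1(τ)=-1009/256

y_0=1 y_1=-4 y_2=-3
S(9/4) = -1009/256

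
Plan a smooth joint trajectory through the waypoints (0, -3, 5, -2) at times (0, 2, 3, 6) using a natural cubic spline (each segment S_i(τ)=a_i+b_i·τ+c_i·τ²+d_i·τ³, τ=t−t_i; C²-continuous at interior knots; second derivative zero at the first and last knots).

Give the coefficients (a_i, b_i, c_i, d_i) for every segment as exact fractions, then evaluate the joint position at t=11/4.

Δ: Δ0=-3/2, Δ1=8, Δ2=-7/3
row 1: diag=6, rhs=57; c'=1/6, d'=19/2
row 2: denom=8−1·1/6=47/6; d'=(-62−1·19/2)/(47/6)=-429/47
back: M2=-429/47
back: M1=19/2−1/6·-429/47=518/47
M: M0=0, M1=518/47, M2=-429/47, M3=0
seg 0: a=0, c=M0/2=0, d=(M1−M0)/(6·2)=259/282, b=Δ0−h0·(2M0+M1)/6=-1459/282
seg 1: a=-3, c=M1/2=259/47, d=(M2−M1)/(6·1)=-947/282, b=Δ1−h1·(2M1+M2)/6=1649/282
seg 2: a=5, c=M2/2=-429/94, d=(M3−M2)/(6·3)=143/282, b=Δ2−h2·(2M2+M3)/6=958/141
t_q=11/4 → seg 1, τ=3/4; S=-3+1649/282·τ+259/47·τ²+-947/282·τ³=18461/6016

  seg 0: a=0 b=-1459/282 c=0 d=259/282
  seg 1: a=-3 b=1649/282 c=259/47 d=-947/282
  seg 2: a=5 b=958/141 c=-429/94 d=143/282
S(11/4) = 18461/6016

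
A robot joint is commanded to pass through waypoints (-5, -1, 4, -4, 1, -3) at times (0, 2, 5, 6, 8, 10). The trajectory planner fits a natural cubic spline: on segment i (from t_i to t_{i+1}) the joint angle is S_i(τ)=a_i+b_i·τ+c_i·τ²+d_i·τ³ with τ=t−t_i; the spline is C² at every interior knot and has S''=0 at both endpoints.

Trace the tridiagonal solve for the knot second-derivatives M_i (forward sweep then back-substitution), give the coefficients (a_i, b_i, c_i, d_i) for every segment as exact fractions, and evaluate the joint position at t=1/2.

  seg 0: a=-5 b=4811/4566 c=0 d=4321/18264
  seg 1: a=-1 b=8887/2283 c=4321/3044 d=-19739/27396
  seg 2: a=4 b=-64325/9132 c=-7709/1522 d=37523/9132
  seg 3: a=-4 b=-11066/2283 c=22105/3044 d=-4096/2283
  seg 4: a=1 b=6097/2283 c=-10663/3044 d=10663/18264
S(1/2) = -216421/48704

Δ: Δ0=2, Δ1=5/3, Δ2=-8, Δ3=5/2, Δ4=-2
row 1: diag=10, rhs=-2; c'=3/10, d'=-1/5
row 2: denom=8−3·3/10=71/10; d'=(-58−3·-1/5)/(71/10)=-574/71
row 3: denom=6−1·10/71=416/71; d'=(63−1·-574/71)/(416/71)=5047/416
row 4: denom=8−2·71/208=761/104; d'=(-27−2·5047/416)/(761/104)=-10663/1522
back: M4=-10663/1522
back: M3=5047/416−71/208·-10663/1522=22105/1522
back: M2=-574/71−10/71·22105/1522=-7709/761
back: M1=-1/5−3/10·-7709/761=4321/1522
M: M0=0, M1=4321/1522, M2=-7709/761, M3=22105/1522, M4=-10663/1522, M5=0
seg 0: a=-5, c=M0/2=0, d=(M1−M0)/(6·2)=4321/18264, b=Δ0−h0·(2M0+M1)/6=4811/4566
seg 1: a=-1, c=M1/2=4321/3044, d=(M2−M1)/(6·3)=-19739/27396, b=Δ1−h1·(2M1+M2)/6=8887/2283
seg 2: a=4, c=M2/2=-7709/1522, d=(M3−M2)/(6·1)=37523/9132, b=Δ2−h2·(2M2+M3)/6=-64325/9132
seg 3: a=-4, c=M3/2=22105/3044, d=(M4−M3)/(6·2)=-4096/2283, b=Δ3−h3·(2M3+M4)/6=-11066/2283
seg 4: a=1, c=M4/2=-10663/3044, d=(M5−M4)/(6·2)=10663/18264, b=Δ4−h4·(2M4+M5)/6=6097/2283
t_q=1/2 → seg 0, τ=1/2; S=-5+4811/4566·τ+0·τ²+4321/18264·τ³=-216421/48704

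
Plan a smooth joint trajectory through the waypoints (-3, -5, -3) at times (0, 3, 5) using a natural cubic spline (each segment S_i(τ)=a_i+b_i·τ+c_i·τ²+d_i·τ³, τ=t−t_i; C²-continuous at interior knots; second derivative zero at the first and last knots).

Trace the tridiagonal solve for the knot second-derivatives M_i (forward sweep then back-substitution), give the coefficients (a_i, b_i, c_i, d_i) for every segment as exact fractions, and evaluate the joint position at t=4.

Δ: Δ0=-2/3, Δ1=1
row 1: diag=10, rhs=10; c'=1/5, d'=1
back: M1=1
M: M0=0, M1=1, M2=0
seg 0: a=-3, c=M0/2=0, d=(M1−M0)/(6·3)=1/18, b=Δ0−h0·(2M0+M1)/6=-7/6
seg 1: a=-5, c=M1/2=1/2, d=(M2−M1)/(6·2)=-1/12, b=Δ1−h1·(2M1+M2)/6=1/3
t_q=4 → seg 1, τ=1; S=-5+1/3·τ+1/2·τ²+-1/12·τ³=-17/4

  seg 0: a=-3 b=-7/6 c=0 d=1/18
  seg 1: a=-5 b=1/3 c=1/2 d=-1/12
S(4) = -17/4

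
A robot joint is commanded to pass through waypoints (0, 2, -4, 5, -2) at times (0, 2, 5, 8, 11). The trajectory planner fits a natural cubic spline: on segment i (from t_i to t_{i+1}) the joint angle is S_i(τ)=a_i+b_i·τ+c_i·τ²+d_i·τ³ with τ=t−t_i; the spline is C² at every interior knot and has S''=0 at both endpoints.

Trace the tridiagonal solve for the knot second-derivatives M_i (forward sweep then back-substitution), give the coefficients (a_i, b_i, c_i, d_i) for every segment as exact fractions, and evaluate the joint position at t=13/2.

  seg 0: a=0 b=418/207 c=0 d=-211/828
  seg 1: a=2 b=-215/207 c=-211/138 d=1501/3726
  seg 2: a=-4 b=275/414 c=434/207 d=-1637/3726
  seg 3: a=5 b=286/207 c=-769/414 d=769/3726
S(13/2) = 85/368

Δ: Δ0=1, Δ1=-2, Δ2=3, Δ3=-7/3
row 1: diag=10, rhs=-18; c'=3/10, d'=-9/5
row 2: denom=12−3·3/10=111/10; d'=(30−3·-9/5)/(111/10)=118/37
row 3: denom=12−3·10/37=414/37; d'=(-32−3·118/37)/(414/37)=-769/207
back: M3=-769/207
back: M2=118/37−10/37·-769/207=868/207
back: M1=-9/5−3/10·868/207=-211/69
M: M0=0, M1=-211/69, M2=868/207, M3=-769/207, M4=0
seg 0: a=0, c=M0/2=0, d=(M1−M0)/(6·2)=-211/828, b=Δ0−h0·(2M0+M1)/6=418/207
seg 1: a=2, c=M1/2=-211/138, d=(M2−M1)/(6·3)=1501/3726, b=Δ1−h1·(2M1+M2)/6=-215/207
seg 2: a=-4, c=M2/2=434/207, d=(M3−M2)/(6·3)=-1637/3726, b=Δ2−h2·(2M2+M3)/6=275/414
seg 3: a=5, c=M3/2=-769/414, d=(M4−M3)/(6·3)=769/3726, b=Δ3−h3·(2M3+M4)/6=286/207
t_q=13/2 → seg 2, τ=3/2; S=-4+275/414·τ+434/207·τ²+-1637/3726·τ³=85/368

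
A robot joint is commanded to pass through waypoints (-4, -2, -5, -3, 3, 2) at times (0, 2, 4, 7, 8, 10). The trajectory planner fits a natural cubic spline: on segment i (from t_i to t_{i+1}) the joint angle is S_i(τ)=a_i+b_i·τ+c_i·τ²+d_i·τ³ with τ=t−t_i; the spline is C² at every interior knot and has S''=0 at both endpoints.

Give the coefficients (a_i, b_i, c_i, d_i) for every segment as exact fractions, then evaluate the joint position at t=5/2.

Δ: Δ0=1, Δ1=-3/2, Δ2=2/3, Δ3=6, Δ4=-1/2
row 1: diag=8, rhs=-15; c'=1/4, d'=-15/8
row 2: denom=10−2·1/4=19/2; d'=(13−2·-15/8)/(19/2)=67/38
row 3: denom=8−3·6/19=134/19; d'=(32−3·67/38)/(134/19)=1015/268
row 4: denom=6−1·19/134=785/134; d'=(-39−1·1015/268)/(785/134)=-11467/1570
back: M4=-11467/1570
back: M3=1015/268−19/134·-11467/1570=3786/785
back: M2=67/38−6/19·3786/785=377/1570
back: M1=-15/8−1/4·377/1570=-1519/785
M: M0=0, M1=-1519/785, M2=377/1570, M3=3786/785, M4=-11467/1570, M5=0
seg 0: a=-4, c=M0/2=0, d=(M1−M0)/(6·2)=-1519/9420, b=Δ0−h0·(2M0+M1)/6=3874/2355
seg 1: a=-2, c=M1/2=-1519/1570, d=(M2−M1)/(6·2)=683/3768, b=Δ1−h1·(2M1+M2)/6=-683/2355
seg 2: a=-5, c=M2/2=377/3140, d=(M3−M2)/(6·3)=1439/5652, b=Δ2−h2·(2M2+M3)/6=-9349/4710
seg 3: a=-3, c=M3/2=1893/785, d=(M4−M3)/(6·1)=-19039/9420, b=Δ3−h3·(2M3+M4)/6=52843/9420
seg 4: a=3, c=M4/2=-11467/3140, d=(M5−M4)/(6·2)=11467/18840, b=Δ4−h4·(2M4+M5)/6=20579/4710
t_q=5/2 → seg 1, τ=1/2; S=-2+-683/2355·τ+-1519/1570·τ²+683/3768·τ³=-118779/50240

  seg 0: a=-4 b=3874/2355 c=0 d=-1519/9420
  seg 1: a=-2 b=-683/2355 c=-1519/1570 d=683/3768
  seg 2: a=-5 b=-9349/4710 c=377/3140 d=1439/5652
  seg 3: a=-3 b=52843/9420 c=1893/785 d=-19039/9420
  seg 4: a=3 b=20579/4710 c=-11467/3140 d=11467/18840
S(5/2) = -118779/50240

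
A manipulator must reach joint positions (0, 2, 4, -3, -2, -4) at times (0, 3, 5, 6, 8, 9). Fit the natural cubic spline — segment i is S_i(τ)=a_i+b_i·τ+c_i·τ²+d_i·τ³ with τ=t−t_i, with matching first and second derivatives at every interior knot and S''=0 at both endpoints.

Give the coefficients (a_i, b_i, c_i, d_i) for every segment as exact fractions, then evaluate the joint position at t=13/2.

Δ: Δ0=2/3, Δ1=1, Δ2=-7, Δ3=1/2, Δ4=-2
row 1: diag=10, rhs=2; c'=1/5, d'=1/5
row 2: denom=6−2·1/5=28/5; d'=(-48−2·1/5)/(28/5)=-121/14
row 3: denom=6−1·5/28=163/28; d'=(45−1·-121/14)/(163/28)=1502/163
row 4: denom=6−2·56/163=866/163; d'=(-15−2·1502/163)/(866/163)=-5449/866
back: M4=-5449/866
back: M3=1502/163−56/163·-5449/866=4926/433
back: M2=-121/14−5/28·4926/433=-4622/433
back: M1=1/5−1/5·-4622/433=1011/433
M: M0=0, M1=1011/433, M2=-4622/433, M3=4926/433, M4=-5449/866, M5=0
seg 0: a=0, c=M0/2=0, d=(M1−M0)/(6·3)=337/2598, b=Δ0−h0·(2M0+M1)/6=-1301/2598
seg 1: a=2, c=M1/2=1011/866, d=(M2−M1)/(6·2)=-5633/5196, b=Δ1−h1·(2M1+M2)/6=3899/1299
seg 2: a=4, c=M2/2=-2311/433, d=(M3−M2)/(6·1)=4774/1299, b=Δ2−h2·(2M2+M3)/6=-6934/1299
seg 3: a=-3, c=M3/2=2463/433, d=(M4−M3)/(6·2)=-15301/10392, b=Δ3−h3·(2M3+M4)/6=-6478/1299
seg 4: a=-2, c=M4/2=-5449/1732, d=(M5−M4)/(6·1)=5449/5196, b=Δ4−h4·(2M4+M5)/6=253/2598
t_q=13/2 → seg 3, τ=1/2; S=-3+-6478/1299·τ+2463/433·τ²+-15301/10392·τ³=-117927/27712

  seg 0: a=0 b=-1301/2598 c=0 d=337/2598
  seg 1: a=2 b=3899/1299 c=1011/866 d=-5633/5196
  seg 2: a=4 b=-6934/1299 c=-2311/433 d=4774/1299
  seg 3: a=-3 b=-6478/1299 c=2463/433 d=-15301/10392
  seg 4: a=-2 b=253/2598 c=-5449/1732 d=5449/5196
S(13/2) = -117927/27712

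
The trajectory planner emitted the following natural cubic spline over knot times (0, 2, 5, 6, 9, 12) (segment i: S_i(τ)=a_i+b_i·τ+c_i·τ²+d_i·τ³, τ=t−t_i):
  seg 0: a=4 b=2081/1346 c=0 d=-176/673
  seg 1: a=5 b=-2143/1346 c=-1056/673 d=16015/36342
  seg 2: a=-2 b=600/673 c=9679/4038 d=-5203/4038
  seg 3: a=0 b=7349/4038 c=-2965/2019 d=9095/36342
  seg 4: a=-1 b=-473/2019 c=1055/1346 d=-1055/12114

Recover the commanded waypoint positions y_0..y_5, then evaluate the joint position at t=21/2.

y_0=4 y_1=5 y_2=-2 y_3=0 y_4=-1 y_5=3
S(21/2) = 1273/10768

y_0 = S_0(0) = a_0 = 4
y_1 = S_1(0) = a_1 = 5
y_2 = S_2(0) = a_2 = -2
y_3 = S_3(0) = a_3 = 0
y_4 = S_4(0) = a_4 = -1
y_5 = S_4(3) = 3
t_q=21/2 is in segment 4 (τ=3/2); S_4(τ)=1273/10768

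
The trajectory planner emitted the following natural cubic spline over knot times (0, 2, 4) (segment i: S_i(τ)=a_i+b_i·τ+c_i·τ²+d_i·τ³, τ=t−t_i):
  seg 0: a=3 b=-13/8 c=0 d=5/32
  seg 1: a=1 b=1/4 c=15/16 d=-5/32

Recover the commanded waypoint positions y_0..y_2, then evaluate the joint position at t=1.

y_0=3 y_1=1 y_2=4
S(1) = 49/32

y_0 = S_0(0) = a_0 = 3
y_1 = S_1(0) = a_1 = 1
y_2 = S_1(2) = 4
t_q=1 is in segment 0 (τ=1); S_0(τ)=49/32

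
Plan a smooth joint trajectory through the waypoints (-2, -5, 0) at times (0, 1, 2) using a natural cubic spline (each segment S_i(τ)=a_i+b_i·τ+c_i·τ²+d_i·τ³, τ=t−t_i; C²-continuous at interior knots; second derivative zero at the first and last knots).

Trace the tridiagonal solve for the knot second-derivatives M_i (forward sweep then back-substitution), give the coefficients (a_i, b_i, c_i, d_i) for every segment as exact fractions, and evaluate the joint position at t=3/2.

Δ: Δ0=-3, Δ1=5
row 1: diag=4, rhs=48; c'=1/4, d'=12
back: M1=12
M: M0=0, M1=12, M2=0
seg 0: a=-2, c=M0/2=0, d=(M1−M0)/(6·1)=2, b=Δ0−h0·(2M0+M1)/6=-5
seg 1: a=-5, c=M1/2=6, d=(M2−M1)/(6·1)=-2, b=Δ1−h1·(2M1+M2)/6=1
t_q=3/2 → seg 1, τ=1/2; S=-5+1·τ+6·τ²+-2·τ³=-13/4

  seg 0: a=-2 b=-5 c=0 d=2
  seg 1: a=-5 b=1 c=6 d=-2
S(3/2) = -13/4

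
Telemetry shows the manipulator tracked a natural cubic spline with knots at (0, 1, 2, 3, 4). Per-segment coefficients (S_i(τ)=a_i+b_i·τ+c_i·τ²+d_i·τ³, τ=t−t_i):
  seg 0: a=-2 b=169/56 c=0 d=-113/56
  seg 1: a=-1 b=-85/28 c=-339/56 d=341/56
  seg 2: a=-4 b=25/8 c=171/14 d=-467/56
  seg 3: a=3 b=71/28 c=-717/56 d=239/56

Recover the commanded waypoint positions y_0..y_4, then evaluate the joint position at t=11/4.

y_0=-2 y_1=-1 y_2=-4 y_3=3 y_4=-3
S(11/4) = 6079/3584

y_0 = S_0(0) = a_0 = -2
y_1 = S_1(0) = a_1 = -1
y_2 = S_2(0) = a_2 = -4
y_3 = S_3(0) = a_3 = 3
y_4 = S_3(1) = -3
t_q=11/4 is in segment 2 (τ=3/4); S_2(τ)=6079/3584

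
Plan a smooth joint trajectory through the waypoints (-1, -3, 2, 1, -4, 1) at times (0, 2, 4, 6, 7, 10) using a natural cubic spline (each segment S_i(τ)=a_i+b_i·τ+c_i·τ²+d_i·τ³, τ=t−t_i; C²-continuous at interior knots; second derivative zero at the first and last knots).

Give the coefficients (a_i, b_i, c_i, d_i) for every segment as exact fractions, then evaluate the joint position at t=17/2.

Δ: Δ0=-1, Δ1=5/2, Δ2=-1/2, Δ3=-5, Δ4=5/3
row 1: diag=8, rhs=21; c'=1/4, d'=21/8
row 2: denom=8−2·1/4=15/2; d'=(-18−2·21/8)/(15/2)=-31/10
row 3: denom=6−2·4/15=82/15; d'=(-27−2·-31/10)/(82/15)=-156/41
row 4: denom=8−1·15/82=641/82; d'=(40−1·-156/41)/(641/82)=3592/641
back: M4=3592/641
back: M3=-156/41−15/82·3592/641=-3096/641
back: M2=-31/10−4/15·-3096/641=-2323/1282
back: M1=21/8−1/4·-2323/1282=1973/641
M: M0=0, M1=1973/641, M2=-2323/1282, M3=-3096/641, M4=3592/641, M5=0
seg 0: a=-1, c=M0/2=0, d=(M1−M0)/(6·2)=1973/7692, b=Δ0−h0·(2M0+M1)/6=-3896/1923
seg 1: a=-3, c=M1/2=1973/1282, d=(M2−M1)/(6·2)=-6269/15384, b=Δ1−h1·(2M1+M2)/6=2023/1923
seg 2: a=2, c=M2/2=-2323/2564, d=(M3−M2)/(6·2)=-3869/15384, b=Δ2−h2·(2M2+M3)/6=8915/3846
seg 3: a=1, c=M3/2=-1548/641, d=(M4−M3)/(6·1)=3344/1923, b=Δ3−h3·(2M3+M4)/6=-8315/1923
seg 4: a=-4, c=M4/2=1796/641, d=(M5−M4)/(6·3)=-1796/5769, b=Δ4−h4·(2M4+M5)/6=-7571/1923
t_q=17/2 → seg 4, τ=3/2; S=-4+-7571/1923·τ+1796/641·τ²+-1796/5769·τ³=-2982/641

  seg 0: a=-1 b=-3896/1923 c=0 d=1973/7692
  seg 1: a=-3 b=2023/1923 c=1973/1282 d=-6269/15384
  seg 2: a=2 b=8915/3846 c=-2323/2564 d=-3869/15384
  seg 3: a=1 b=-8315/1923 c=-1548/641 d=3344/1923
  seg 4: a=-4 b=-7571/1923 c=1796/641 d=-1796/5769
S(17/2) = -2982/641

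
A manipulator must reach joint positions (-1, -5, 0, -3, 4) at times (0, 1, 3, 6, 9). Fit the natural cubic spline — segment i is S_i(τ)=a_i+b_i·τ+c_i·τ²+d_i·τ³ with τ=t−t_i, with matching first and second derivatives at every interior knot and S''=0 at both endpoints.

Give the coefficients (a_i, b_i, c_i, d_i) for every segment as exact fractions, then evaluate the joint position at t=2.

  seg 0: a=-1 b=-6595/1236 c=0 d=1651/1236
  seg 1: a=-5 b=-821/618 c=1651/412 d=-2587/2472
  seg 2: a=0 b=662/309 c=-234/103 d=1135/2781
  seg 3: a=-3 b=-145/309 c=433/309 d=-433/2781
S(2) = -2775/824

Δ: Δ0=-4, Δ1=5/2, Δ2=-1, Δ3=7/3
row 1: diag=6, rhs=39; c'=1/3, d'=13/2
row 2: denom=10−2·1/3=28/3; d'=(-21−2·13/2)/(28/3)=-51/14
row 3: denom=12−3·9/28=309/28; d'=(20−3·-51/14)/(309/28)=866/309
back: M3=866/309
back: M2=-51/14−9/28·866/309=-468/103
back: M1=13/2−1/3·-468/103=1651/206
M: M0=0, M1=1651/206, M2=-468/103, M3=866/309, M4=0
seg 0: a=-1, c=M0/2=0, d=(M1−M0)/(6·1)=1651/1236, b=Δ0−h0·(2M0+M1)/6=-6595/1236
seg 1: a=-5, c=M1/2=1651/412, d=(M2−M1)/(6·2)=-2587/2472, b=Δ1−h1·(2M1+M2)/6=-821/618
seg 2: a=0, c=M2/2=-234/103, d=(M3−M2)/(6·3)=1135/2781, b=Δ2−h2·(2M2+M3)/6=662/309
seg 3: a=-3, c=M3/2=433/309, d=(M4−M3)/(6·3)=-433/2781, b=Δ3−h3·(2M3+M4)/6=-145/309
t_q=2 → seg 1, τ=1; S=-5+-821/618·τ+1651/412·τ²+-2587/2472·τ³=-2775/824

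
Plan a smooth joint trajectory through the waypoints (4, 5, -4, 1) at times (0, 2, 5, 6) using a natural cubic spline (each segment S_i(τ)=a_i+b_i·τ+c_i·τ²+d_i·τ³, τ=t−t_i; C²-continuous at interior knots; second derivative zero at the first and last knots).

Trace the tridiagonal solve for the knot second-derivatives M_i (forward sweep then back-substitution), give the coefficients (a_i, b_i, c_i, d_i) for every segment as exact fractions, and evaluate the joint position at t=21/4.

Δ: Δ0=1/2, Δ1=-3, Δ2=5
row 1: diag=10, rhs=-21; c'=3/10, d'=-21/10
row 2: denom=8−3·3/10=71/10; d'=(48−3·-21/10)/(71/10)=543/71
back: M2=543/71
back: M1=-21/10−3/10·543/71=-312/71
M: M0=0, M1=-312/71, M2=543/71, M3=0
seg 0: a=4, c=M0/2=0, d=(M1−M0)/(6·2)=-26/71, b=Δ0−h0·(2M0+M1)/6=279/142
seg 1: a=5, c=M1/2=-156/71, d=(M2−M1)/(6·3)=95/142, b=Δ1−h1·(2M1+M2)/6=-345/142
seg 2: a=-4, c=M2/2=543/142, d=(M3−M2)/(6·1)=-181/142, b=Δ2−h2·(2M2+M3)/6=174/71
t_q=21/4 → seg 2, τ=1/4; S=-4+174/71·τ+543/142·τ²+-181/142·τ³=-28793/9088

  seg 0: a=4 b=279/142 c=0 d=-26/71
  seg 1: a=5 b=-345/142 c=-156/71 d=95/142
  seg 2: a=-4 b=174/71 c=543/142 d=-181/142
S(21/4) = -28793/9088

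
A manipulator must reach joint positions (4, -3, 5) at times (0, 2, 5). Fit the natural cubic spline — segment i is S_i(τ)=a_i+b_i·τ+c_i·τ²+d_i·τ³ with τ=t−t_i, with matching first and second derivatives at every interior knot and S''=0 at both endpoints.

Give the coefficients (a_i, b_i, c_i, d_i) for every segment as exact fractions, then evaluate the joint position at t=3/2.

  seg 0: a=4 b=-71/15 c=0 d=37/120
  seg 1: a=-3 b=-31/30 c=37/20 d=-37/180
S(3/2) = -659/320

Δ: Δ0=-7/2, Δ1=8/3
row 1: diag=10, rhs=37; c'=3/10, d'=37/10
back: M1=37/10
M: M0=0, M1=37/10, M2=0
seg 0: a=4, c=M0/2=0, d=(M1−M0)/(6·2)=37/120, b=Δ0−h0·(2M0+M1)/6=-71/15
seg 1: a=-3, c=M1/2=37/20, d=(M2−M1)/(6·3)=-37/180, b=Δ1−h1·(2M1+M2)/6=-31/30
t_q=3/2 → seg 0, τ=3/2; S=4+-71/15·τ+0·τ²+37/120·τ³=-659/320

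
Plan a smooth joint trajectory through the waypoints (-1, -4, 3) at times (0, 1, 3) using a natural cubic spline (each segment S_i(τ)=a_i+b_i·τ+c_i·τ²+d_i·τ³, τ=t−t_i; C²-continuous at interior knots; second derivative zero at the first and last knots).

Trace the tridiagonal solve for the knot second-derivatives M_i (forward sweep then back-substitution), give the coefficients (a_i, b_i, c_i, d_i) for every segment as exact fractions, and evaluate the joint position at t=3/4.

Δ: Δ0=-3, Δ1=7/2
row 1: diag=6, rhs=39; c'=1/3, d'=13/2
back: M1=13/2
M: M0=0, M1=13/2, M2=0
seg 0: a=-1, c=M0/2=0, d=(M1−M0)/(6·1)=13/12, b=Δ0−h0·(2M0+M1)/6=-49/12
seg 1: a=-4, c=M1/2=13/4, d=(M2−M1)/(6·2)=-13/24, b=Δ1−h1·(2M1+M2)/6=-5/6
t_q=3/4 → seg 0, τ=3/4; S=-1+-49/12·τ+0·τ²+13/12·τ³=-923/256

  seg 0: a=-1 b=-49/12 c=0 d=13/12
  seg 1: a=-4 b=-5/6 c=13/4 d=-13/24
S(3/4) = -923/256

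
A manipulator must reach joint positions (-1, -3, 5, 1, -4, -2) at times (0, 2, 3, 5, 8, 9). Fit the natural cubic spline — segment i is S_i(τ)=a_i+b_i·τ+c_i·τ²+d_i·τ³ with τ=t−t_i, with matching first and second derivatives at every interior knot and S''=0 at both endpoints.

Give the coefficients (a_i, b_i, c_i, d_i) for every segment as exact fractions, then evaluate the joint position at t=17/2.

  seg 0: a=-1 b=-32315/6879 c=0 d=6359/6879
  seg 1: a=-3 b=43993/6879 c=12718/2293 d=-27115/6879
  seg 2: a=5 b=38956/6879 c=-14397/2293 d=8417/6879
  seg 3: a=1 b=-32804/6879 c=2437/2293 d=-22/2293
  seg 4: a=-4 b=9280/6879 c=2239/2293 d=-2239/6879
S(17/2) = -57271/18344

Δ: Δ0=-1, Δ1=8, Δ2=-2, Δ3=-5/3, Δ4=2
row 1: diag=6, rhs=54; c'=1/6, d'=9
row 2: denom=6−1·1/6=35/6; d'=(-60−1·9)/(35/6)=-414/35
row 3: denom=10−2·12/35=326/35; d'=(2−2·-414/35)/(326/35)=449/163
row 4: denom=8−3·105/326=2293/326; d'=(22−3·449/163)/(2293/326)=4478/2293
back: M4=4478/2293
back: M3=449/163−105/326·4478/2293=4874/2293
back: M2=-414/35−12/35·4874/2293=-28794/2293
back: M1=9−1/6·-28794/2293=25436/2293
M: M0=0, M1=25436/2293, M2=-28794/2293, M3=4874/2293, M4=4478/2293, M5=0
seg 0: a=-1, c=M0/2=0, d=(M1−M0)/(6·2)=6359/6879, b=Δ0−h0·(2M0+M1)/6=-32315/6879
seg 1: a=-3, c=M1/2=12718/2293, d=(M2−M1)/(6·1)=-27115/6879, b=Δ1−h1·(2M1+M2)/6=43993/6879
seg 2: a=5, c=M2/2=-14397/2293, d=(M3−M2)/(6·2)=8417/6879, b=Δ2−h2·(2M2+M3)/6=38956/6879
seg 3: a=1, c=M3/2=2437/2293, d=(M4−M3)/(6·3)=-22/2293, b=Δ3−h3·(2M3+M4)/6=-32804/6879
seg 4: a=-4, c=M4/2=2239/2293, d=(M5−M4)/(6·1)=-2239/6879, b=Δ4−h4·(2M4+M5)/6=9280/6879
t_q=17/2 → seg 4, τ=1/2; S=-4+9280/6879·τ+2239/2293·τ²+-2239/6879·τ³=-57271/18344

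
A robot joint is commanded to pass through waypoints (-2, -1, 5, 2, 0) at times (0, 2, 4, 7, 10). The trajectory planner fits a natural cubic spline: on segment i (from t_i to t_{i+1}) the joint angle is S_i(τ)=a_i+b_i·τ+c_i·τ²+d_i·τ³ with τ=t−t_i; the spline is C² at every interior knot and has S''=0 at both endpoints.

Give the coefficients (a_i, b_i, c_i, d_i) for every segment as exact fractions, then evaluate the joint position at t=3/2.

Δ: Δ0=1/2, Δ1=3, Δ2=-1, Δ3=-2/3
row 1: diag=8, rhs=15; c'=1/4, d'=15/8
row 2: denom=10−2·1/4=19/2; d'=(-24−2·15/8)/(19/2)=-111/38
row 3: denom=12−3·6/19=210/19; d'=(2−3·-111/38)/(210/19)=409/420
back: M3=409/420
back: M2=-111/38−6/19·409/420=-113/35
back: M1=15/8−1/4·-113/35=751/280
M: M0=0, M1=751/280, M2=-113/35, M3=409/420, M4=0
seg 0: a=-2, c=M0/2=0, d=(M1−M0)/(6·2)=751/3360, b=Δ0−h0·(2M0+M1)/6=-331/840
seg 1: a=-1, c=M1/2=751/560, d=(M2−M1)/(6·2)=-331/672, b=Δ1−h1·(2M1+M2)/6=961/420
seg 2: a=5, c=M2/2=-113/70, d=(M3−M2)/(6·3)=353/1512, b=Δ2−h2·(2M2+M3)/6=209/120
seg 3: a=2, c=M3/2=409/840, d=(M4−M3)/(6·3)=-409/7560, b=Δ3−h3·(2M3+M4)/6=-689/420
t_q=3/2 → seg 0, τ=3/2; S=-2+-331/840·τ+0·τ²+751/3360·τ³=-2351/1280

  seg 0: a=-2 b=-331/840 c=0 d=751/3360
  seg 1: a=-1 b=961/420 c=751/560 d=-331/672
  seg 2: a=5 b=209/120 c=-113/70 d=353/1512
  seg 3: a=2 b=-689/420 c=409/840 d=-409/7560
S(3/2) = -2351/1280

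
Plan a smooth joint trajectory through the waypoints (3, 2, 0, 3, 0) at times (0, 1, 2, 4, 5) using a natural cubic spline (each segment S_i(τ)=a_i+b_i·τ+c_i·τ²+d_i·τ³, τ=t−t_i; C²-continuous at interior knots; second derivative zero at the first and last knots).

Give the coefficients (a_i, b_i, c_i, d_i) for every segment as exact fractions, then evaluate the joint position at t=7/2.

Δ: Δ0=-1, Δ1=-2, Δ2=3/2, Δ3=-3
row 1: diag=4, rhs=-6; c'=1/4, d'=-3/2
row 2: denom=6−1·1/4=23/4; d'=(21−1·-3/2)/(23/4)=90/23
row 3: denom=6−2·8/23=122/23; d'=(-27−2·90/23)/(122/23)=-801/122
back: M3=-801/122
back: M2=90/23−8/23·-801/122=378/61
back: M1=-3/2−1/4·378/61=-186/61
M: M0=0, M1=-186/61, M2=378/61, M3=-801/122, M4=0
seg 0: a=3, c=M0/2=0, d=(M1−M0)/(6·1)=-31/61, b=Δ0−h0·(2M0+M1)/6=-30/61
seg 1: a=2, c=M1/2=-93/61, d=(M2−M1)/(6·1)=94/61, b=Δ1−h1·(2M1+M2)/6=-123/61
seg 2: a=0, c=M2/2=189/61, d=(M3−M2)/(6·2)=-519/488, b=Δ2−h2·(2M2+M3)/6=-27/61
seg 3: a=3, c=M3/2=-801/244, d=(M4−M3)/(6·1)=267/244, b=Δ3−h3·(2M3+M4)/6=-99/122
t_q=7/2 → seg 2, τ=3/2; S=0+-27/61·τ+189/61·τ²+-519/488·τ³=10611/3904

  seg 0: a=3 b=-30/61 c=0 d=-31/61
  seg 1: a=2 b=-123/61 c=-93/61 d=94/61
  seg 2: a=0 b=-27/61 c=189/61 d=-519/488
  seg 3: a=3 b=-99/122 c=-801/244 d=267/244
S(7/2) = 10611/3904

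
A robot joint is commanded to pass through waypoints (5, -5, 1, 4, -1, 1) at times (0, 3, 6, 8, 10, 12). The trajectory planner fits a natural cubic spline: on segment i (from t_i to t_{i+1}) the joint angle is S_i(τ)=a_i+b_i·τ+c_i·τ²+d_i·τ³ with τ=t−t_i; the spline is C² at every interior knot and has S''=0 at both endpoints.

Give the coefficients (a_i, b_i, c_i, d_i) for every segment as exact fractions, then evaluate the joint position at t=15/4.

  seg 0: a=5 b=-7394/1569 c=0 d=2164/14121
  seg 1: a=-5 b=-902/1569 c=2164/1569 d=-2452/14121
  seg 2: a=1 b=4726/1569 c=-96/523 d=-3593/12552
  seg 3: a=4 b=-3631/3138 c=-3977/2092 d=7717/12552
  seg 4: a=-1 b=-2171/1569 c=935/523 d=-935/3138
S(15/4) = -39569/8368

Δ: Δ0=-10/3, Δ1=2, Δ2=3/2, Δ3=-5/2, Δ4=1
row 1: diag=12, rhs=32; c'=1/4, d'=8/3
row 2: denom=10−3·1/4=37/4; d'=(-3−3·8/3)/(37/4)=-44/37
row 3: denom=8−2·8/37=280/37; d'=(-24−2·-44/37)/(280/37)=-20/7
row 4: denom=8−2·37/140=523/70; d'=(21−2·-20/7)/(523/70)=1870/523
back: M4=1870/523
back: M3=-20/7−37/140·1870/523=-3977/1046
back: M2=-44/37−8/37·-3977/1046=-192/523
back: M1=8/3−1/4·-192/523=4328/1569
M: M0=0, M1=4328/1569, M2=-192/523, M3=-3977/1046, M4=1870/523, M5=0
seg 0: a=5, c=M0/2=0, d=(M1−M0)/(6·3)=2164/14121, b=Δ0−h0·(2M0+M1)/6=-7394/1569
seg 1: a=-5, c=M1/2=2164/1569, d=(M2−M1)/(6·3)=-2452/14121, b=Δ1−h1·(2M1+M2)/6=-902/1569
seg 2: a=1, c=M2/2=-96/523, d=(M3−M2)/(6·2)=-3593/12552, b=Δ2−h2·(2M2+M3)/6=4726/1569
seg 3: a=4, c=M3/2=-3977/2092, d=(M4−M3)/(6·2)=7717/12552, b=Δ3−h3·(2M3+M4)/6=-3631/3138
seg 4: a=-1, c=M4/2=935/523, d=(M5−M4)/(6·2)=-935/3138, b=Δ4−h4·(2M4+M5)/6=-2171/1569
t_q=15/4 → seg 1, τ=3/4; S=-5+-902/1569·τ+2164/1569·τ²+-2452/14121·τ³=-39569/8368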